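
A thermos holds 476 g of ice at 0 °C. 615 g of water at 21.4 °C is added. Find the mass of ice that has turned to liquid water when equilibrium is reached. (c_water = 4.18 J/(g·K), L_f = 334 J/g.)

m_melted ≈ 165 g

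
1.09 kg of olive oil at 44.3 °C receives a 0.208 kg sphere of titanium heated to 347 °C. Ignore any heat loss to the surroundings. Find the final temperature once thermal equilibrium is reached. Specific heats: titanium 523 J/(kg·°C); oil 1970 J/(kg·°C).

T_f ≈ 58.9 °C

Setting the total heat transfer to zero:
0.208*523*(T − 347) + 1.09*1970*(T − 44.3) = 0
108.78(T − 347) + 2147.3(T − 44.3) = 0
(108.78 + 2147.3) T = 108.78*347 + 2147.3*44.3
T ≈ 58.90 °C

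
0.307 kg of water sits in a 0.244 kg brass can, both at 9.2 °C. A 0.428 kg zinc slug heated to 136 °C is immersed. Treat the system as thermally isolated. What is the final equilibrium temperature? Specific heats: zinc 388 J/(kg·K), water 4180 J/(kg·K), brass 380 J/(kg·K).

T_f ≈ 22.9 °C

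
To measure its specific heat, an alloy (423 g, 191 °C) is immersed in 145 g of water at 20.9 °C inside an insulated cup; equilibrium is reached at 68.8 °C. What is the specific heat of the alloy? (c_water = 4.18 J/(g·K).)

Net heat exchanged in the isolated system is zero:
423·c·(68.8 − 191) + 145·4.18·(68.8 − 20.9) = 0
-51691 c = -29032
c = -29032/-51691 ≈ 0.5617 J/(g·K)

c ≈ 0.562 J/(g·K)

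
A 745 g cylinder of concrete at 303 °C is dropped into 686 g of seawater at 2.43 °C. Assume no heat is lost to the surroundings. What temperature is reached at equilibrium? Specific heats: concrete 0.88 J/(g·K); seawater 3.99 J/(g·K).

T_f ≈ 60.5 °C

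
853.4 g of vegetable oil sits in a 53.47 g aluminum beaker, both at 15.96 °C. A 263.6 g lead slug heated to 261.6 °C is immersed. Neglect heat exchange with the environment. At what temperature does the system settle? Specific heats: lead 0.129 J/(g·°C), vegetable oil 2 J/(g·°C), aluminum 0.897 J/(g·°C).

T_f ≈ 20.6 °C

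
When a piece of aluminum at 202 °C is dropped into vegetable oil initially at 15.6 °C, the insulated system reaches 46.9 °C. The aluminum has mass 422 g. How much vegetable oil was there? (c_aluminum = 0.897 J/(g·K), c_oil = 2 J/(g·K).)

m ≈ 938 g

Heat lost by the aluminum = heat gained by the oil:
422·0.897·(202 − 46.9) = m·2·(46.9 − 15.6)
62.6 m = 58711  ⇒  m ≈ 937.9 g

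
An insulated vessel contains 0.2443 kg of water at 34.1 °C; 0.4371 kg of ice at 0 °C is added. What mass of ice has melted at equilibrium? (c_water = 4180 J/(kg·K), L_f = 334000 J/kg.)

Heat available from the water dropping to 0 °C: 0.2443·4180·34.1 = 34822 J.
To melt every bit of ice: 0.4371·334000 = 145991 J.
That's not enough to melt it all — equilibrium is at 0 °C with ice remaining.
Mass melted = 34822/334000 ≈ 0.1043 kg.

m_melted ≈ 0.104 kg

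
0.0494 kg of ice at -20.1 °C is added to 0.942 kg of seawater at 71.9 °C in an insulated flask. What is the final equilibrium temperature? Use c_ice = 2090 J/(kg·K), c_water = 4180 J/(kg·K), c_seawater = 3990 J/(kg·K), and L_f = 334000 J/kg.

T_f ≈ 63.5 °C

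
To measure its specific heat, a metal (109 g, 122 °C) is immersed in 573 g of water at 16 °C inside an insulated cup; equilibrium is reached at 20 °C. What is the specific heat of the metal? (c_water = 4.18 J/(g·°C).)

m_s c (T_s − T_f) = m_water c_water (T_f − T_0):
109·c·(122 − 20) = 573·4.18·(20 − 16)
11118 c = 9580.6  ⇒  c ≈ 0.8617 J/(g·°C)

c ≈ 0.862 J/(g·°C)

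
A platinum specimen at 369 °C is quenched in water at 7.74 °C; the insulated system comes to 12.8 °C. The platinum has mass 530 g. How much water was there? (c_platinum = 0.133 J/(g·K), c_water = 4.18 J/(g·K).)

|Q_platinum| = |Q_water|:
530·0.133·(369 − 12.8) = m·4.18·(12.8 − 7.74)
21.15 m = 25109  ⇒  m ≈ 1187 g

m ≈ 1190 g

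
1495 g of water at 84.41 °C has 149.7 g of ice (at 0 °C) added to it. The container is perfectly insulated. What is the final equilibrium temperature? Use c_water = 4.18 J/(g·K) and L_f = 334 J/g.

T_f ≈ 69.5 °C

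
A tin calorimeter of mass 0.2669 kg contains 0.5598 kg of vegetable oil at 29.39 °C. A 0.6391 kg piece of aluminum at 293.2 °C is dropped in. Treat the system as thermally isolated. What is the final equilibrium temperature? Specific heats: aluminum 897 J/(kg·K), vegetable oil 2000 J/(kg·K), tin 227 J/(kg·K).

T_f ≈ 115.6 °C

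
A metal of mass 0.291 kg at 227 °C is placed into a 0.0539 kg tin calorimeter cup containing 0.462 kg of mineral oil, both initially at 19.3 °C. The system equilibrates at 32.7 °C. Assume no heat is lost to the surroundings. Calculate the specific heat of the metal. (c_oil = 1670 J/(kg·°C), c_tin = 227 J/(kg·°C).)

c ≈ 186 J/(kg·°C)

Net heat exchanged in the isolated system is zero:
0.291·c·(32.7 − 227) + 0.462·1670·(32.7 − 19.3) + 0.0539·227·(32.7 − 19.3) = 0
-56.54 c = -10503
c = -10503/-56.54 ≈ 185.8 J/(kg·°C)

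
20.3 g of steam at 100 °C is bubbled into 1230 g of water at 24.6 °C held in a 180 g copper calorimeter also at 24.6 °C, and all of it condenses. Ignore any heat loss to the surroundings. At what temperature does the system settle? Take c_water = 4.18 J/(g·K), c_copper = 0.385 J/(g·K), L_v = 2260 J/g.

T_f ≈ 34.5 °C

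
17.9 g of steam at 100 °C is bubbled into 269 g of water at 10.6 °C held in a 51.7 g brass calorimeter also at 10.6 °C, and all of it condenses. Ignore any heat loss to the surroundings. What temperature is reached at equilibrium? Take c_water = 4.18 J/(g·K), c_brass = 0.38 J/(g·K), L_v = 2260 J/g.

T_f ≈ 49.3 °C

Energy balance with sensible and latent terms:
steam→water at 100 °C releases m L_v = 17.9·2260 = 40454
  condensate cools 100→T: 17.9·4.18·(T − 100) = 74.82(T − 100)
  original water: 1124.4(T − 10.6)
  brass cup: 51.7·0.38·(T − 10.6) = 19.65(T − 10.6)
1218.9 T = 40454 + 7482.2 + 12127 = 60063
T ≈ 49.28 °C (< 100 °C, so full condensation is consistent).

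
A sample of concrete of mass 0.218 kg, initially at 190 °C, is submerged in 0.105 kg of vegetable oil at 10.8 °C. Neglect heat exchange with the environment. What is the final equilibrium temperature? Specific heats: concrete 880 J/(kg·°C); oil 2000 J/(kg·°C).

Setting the total heat transfer to zero:
0.218×880×(T − 190) + 0.105×2000×(T − 10.8) = 0
191.84(T − 190) + 210(T − 10.8) = 0
(191.84 + 210) T = 191.84×190 + 210×10.8
T ≈ 96.35 °C

T_f ≈ 96.4 °C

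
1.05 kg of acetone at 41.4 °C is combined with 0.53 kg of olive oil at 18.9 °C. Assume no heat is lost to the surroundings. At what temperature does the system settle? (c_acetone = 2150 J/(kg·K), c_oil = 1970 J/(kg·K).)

Conservation of energy gives ΣQ = 0:
1.05×2150×(T − 41.4) + 0.53×1970×(T − 18.9) = 0
2257.5(T − 41.4) + 1044.1(T − 18.9) = 0
3301.6 T = 113194
T = 113194 / 3301.6 = 34.3 °C

T_f ≈ 34.3 °C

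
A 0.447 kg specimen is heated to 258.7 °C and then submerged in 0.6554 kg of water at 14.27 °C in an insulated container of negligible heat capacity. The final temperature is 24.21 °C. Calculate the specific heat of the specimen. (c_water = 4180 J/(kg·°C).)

Heat gained plus heat lost sum to zero:
0.447×c×(24.21 − 258.7) + 0.6554×4180×(24.21 − 14.27) = 0
-104.82 c = -27231
c = -27231/-104.82 ≈ 259.8 J/(kg·°C)

c ≈ 260 J/(kg·°C)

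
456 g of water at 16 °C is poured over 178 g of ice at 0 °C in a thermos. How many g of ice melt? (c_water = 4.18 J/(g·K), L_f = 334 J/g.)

m_melted ≈ 91.3 g

Cooling the water to 0 °C releases 456×4.18×16 = 30497 J.
Fully melting the ice requires m_ice L_f = 178×334 = 59452 J.
Since 30497 < 59452 J, not all the ice melts; equilibrium is at 0 °C.
m_melted×334 = 30497  ⇒  m_melted ≈ 91.31 g.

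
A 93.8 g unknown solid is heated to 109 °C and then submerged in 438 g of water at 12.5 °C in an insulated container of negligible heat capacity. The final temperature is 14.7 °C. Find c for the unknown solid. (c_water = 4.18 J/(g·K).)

Heat lost by the unknown solid = heat gained by the water:
93.8×c×(109 − 14.7) = 438×4.18×(14.7 − 12.5)
8845.3 c = 4027.8  ⇒  c ≈ 0.4554 J/(g·K)

c ≈ 0.455 J/(g·K)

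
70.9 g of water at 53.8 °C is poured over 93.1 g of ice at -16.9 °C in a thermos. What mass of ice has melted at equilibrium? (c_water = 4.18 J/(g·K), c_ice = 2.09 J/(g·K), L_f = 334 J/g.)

m_melted ≈ 37.9 g

Cooling the water to 0 °C releases 70.9·4.18·53.8 = 15944 J.
Of that, 93.1·2.09·16.9 = 3288.4 J goes to bring the ice to 0 °C, leaving 12656 J.
Fully melting the ice requires m_ice L_f = 93.1·334 = 31095 J.
Since 12656 < 31095 J, not all the ice melts; equilibrium is at 0 °C.
m_melt = 12656 / L_f = 37.89 g.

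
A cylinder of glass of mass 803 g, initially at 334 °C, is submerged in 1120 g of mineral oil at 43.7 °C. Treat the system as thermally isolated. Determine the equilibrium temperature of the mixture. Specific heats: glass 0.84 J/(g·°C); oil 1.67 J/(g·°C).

T_f ≈ 120.6 °C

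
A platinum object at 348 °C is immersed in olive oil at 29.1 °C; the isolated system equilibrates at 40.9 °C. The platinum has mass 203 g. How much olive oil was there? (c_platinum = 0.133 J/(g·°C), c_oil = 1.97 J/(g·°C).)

m ≈ 357 g

|Q_platinum| = |Q_oil|:
203·0.133·(348 − 40.9) = m·1.97·(40.9 − 29.1)
23.25 m = 8291.4  ⇒  m ≈ 356.7 g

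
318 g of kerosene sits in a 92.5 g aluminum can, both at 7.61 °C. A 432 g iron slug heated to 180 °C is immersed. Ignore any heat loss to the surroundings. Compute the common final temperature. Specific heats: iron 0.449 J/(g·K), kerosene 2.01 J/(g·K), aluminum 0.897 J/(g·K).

T_f ≈ 44.1 °C

Heat gained plus heat lost sum to zero:
432×0.449×(T − 180) + 318×2.01×(T − 7.61) + 92.5×0.897×(T − 7.61) = 0
916.12 T = 40410
T ≈ 44.11 °C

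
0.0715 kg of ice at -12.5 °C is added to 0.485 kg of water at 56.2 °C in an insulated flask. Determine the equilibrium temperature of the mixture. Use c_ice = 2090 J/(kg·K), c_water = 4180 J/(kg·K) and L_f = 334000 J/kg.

Heat gained plus heat lost sum to zero:
ice -12.5→0 °C: 0.0715·2090·12.5 = 1867.9; melt ice: 0.0715·334000 = 23881; warm the meltwater: 298.87 T; water cools: 0.485·4180·(T − 56.2) = 2027.3(T − 56.2)
2326.2 T = 113934 − 25749 = 88185
T ≈ 37.91 °C — above 0 °C, consistent with complete melting.

T_f ≈ 37.9 °C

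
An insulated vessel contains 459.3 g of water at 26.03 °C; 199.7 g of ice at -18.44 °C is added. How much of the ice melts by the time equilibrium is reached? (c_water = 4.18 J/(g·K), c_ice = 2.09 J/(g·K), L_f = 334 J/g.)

m_melted ≈ 127 g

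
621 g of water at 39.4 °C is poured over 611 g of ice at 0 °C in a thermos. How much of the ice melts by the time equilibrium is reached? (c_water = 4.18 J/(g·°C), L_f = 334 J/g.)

Water can give up m c ΔT = 621×4.18×39.4 = 102274 J before reaching 0 °C.
To melt every bit of ice: 611×334 = 204074 J.
Since 102274 < 204074 J, not all the ice melts; equilibrium is at 0 °C.
m_melt = 102274 / L_f = 306.2 g.

m_melted ≈ 306 g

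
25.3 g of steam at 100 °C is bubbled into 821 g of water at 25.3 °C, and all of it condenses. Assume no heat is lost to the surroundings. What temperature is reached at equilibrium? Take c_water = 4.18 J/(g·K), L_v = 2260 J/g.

T_f ≈ 43.7 °C

Setting the total heat transfer to zero:
steam→water at 100 °C releases m L_v = 25.3×2260 = 57178
  condensate cools 100→T: 25.3×4.18×(T − 100) = 105.75(T − 100)
  original water: 3431.8(T − 25.3)
3537.5 T = 57178 + 10575 + 86824 = 154577
T ≈ 43.70 °C, under the boiling point, so the assumption holds.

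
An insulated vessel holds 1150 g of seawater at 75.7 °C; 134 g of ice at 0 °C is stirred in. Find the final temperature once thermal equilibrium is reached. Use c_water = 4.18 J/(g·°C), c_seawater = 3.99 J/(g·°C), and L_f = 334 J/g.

Net heat exchanged in the isolated system is zero:
fusion: m_ice L_f = 134×334 = 44756; meltwater 0→T: 134×4.18×T = 560.12 T; seawater: 4588.5(T − 75.7)
5148.6 T = 347349 − 44756 = 302593
T ≈ 58.77 °C — above 0 °C, consistent with complete melting.

T_f ≈ 58.8 °C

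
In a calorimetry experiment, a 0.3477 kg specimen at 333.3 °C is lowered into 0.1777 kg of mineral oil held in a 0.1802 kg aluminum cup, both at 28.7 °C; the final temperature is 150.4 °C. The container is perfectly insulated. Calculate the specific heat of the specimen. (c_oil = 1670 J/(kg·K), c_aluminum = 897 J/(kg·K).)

c ≈ 877 J/(kg·K)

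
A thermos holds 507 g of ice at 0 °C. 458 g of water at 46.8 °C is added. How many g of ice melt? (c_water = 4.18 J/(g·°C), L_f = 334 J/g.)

Cooling the water to 0 °C releases 458×4.18×46.8 = 89596 J.
To melt every bit of ice: 507×334 = 169338 J.
89596 J < 169338 J, so only part of the ice melts and the system sits at 0 °C.
m_melt = 89596 / L_f = 268.3 g.

m_melted ≈ 268 g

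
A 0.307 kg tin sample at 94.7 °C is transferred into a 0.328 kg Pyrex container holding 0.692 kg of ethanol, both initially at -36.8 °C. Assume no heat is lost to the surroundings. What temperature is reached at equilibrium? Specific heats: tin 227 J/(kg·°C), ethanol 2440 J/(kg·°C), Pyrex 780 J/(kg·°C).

Conservation of energy gives ΣQ = 0:
0.307·227·(T − 94.7) + 0.692·2440·(T − (-36.8)) + 0.328·780·(T − (-36.8)) = 0
69.69(T − 94.7) + 1688.5(T − (-36.8)) + 255.84(T − (-36.8)) = 0
(69.69 + 1688.5 + 255.84) T = 69.69·94.7 + 1688.5·(-36.8) + 255.84·(-36.8)
T = -64951 / 2014 = -32.2 °C

T_f ≈ -32.2 °C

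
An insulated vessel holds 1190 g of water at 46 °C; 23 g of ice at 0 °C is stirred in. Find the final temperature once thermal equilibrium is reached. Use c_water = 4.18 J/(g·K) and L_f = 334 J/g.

Conservation of energy gives ΣQ = 0:
latent heat to melt: 23·334 = 7682
  warm the meltwater: 96.14 T
  water: 4974.2(T − 46)
5070.3 T = 228813 − 7682 = 221131
T ≈ 43.61 °C (positive, so assuming full melt was valid).

T_f ≈ 43.6 °C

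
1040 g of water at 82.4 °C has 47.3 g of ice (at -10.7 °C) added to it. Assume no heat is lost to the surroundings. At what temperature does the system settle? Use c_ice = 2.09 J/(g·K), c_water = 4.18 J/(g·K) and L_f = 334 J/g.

Let T be the final temperature. ΣQ_i = 0:
warm ice to 0 °C: 47.3×2.09×(0 − (-10.7)) = 1057.8; melt ice: 47.3×334 = 15798; meltwater 0→T: 47.3×4.18×T = 197.71 T; water: 4347.2(T − 82.4)
4544.9 T = 358209 − 16856 = 341353
T ≈ 75.11 °C (positive, so assuming full melt was valid).

T_f ≈ 75.1 °C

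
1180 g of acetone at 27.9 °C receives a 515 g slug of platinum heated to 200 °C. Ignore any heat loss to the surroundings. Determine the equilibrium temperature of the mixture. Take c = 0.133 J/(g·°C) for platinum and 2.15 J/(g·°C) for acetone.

T_f ≈ 32.4 °C

Taking heat into each body as positive, Σ m c ΔT = 0:
515×0.133×(T − 200) + 1180×2.15×(T − 27.9) = 0
(68.5 + 2537) T = 68.5×200 + 2537×27.9
T = 84481/2605.5 ≈ 32.42 °C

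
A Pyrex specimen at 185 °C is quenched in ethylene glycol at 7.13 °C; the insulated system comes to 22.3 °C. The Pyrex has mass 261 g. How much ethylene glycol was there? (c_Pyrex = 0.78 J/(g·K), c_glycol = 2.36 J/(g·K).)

m ≈ 925 g

Setting the total heat transfer to zero:
261·0.78·(22.3 − 185) + m·2.36·(22.3 − 7.13) = 0
35.8 m = 33122
m = 33122/35.8 ≈ 925.2 g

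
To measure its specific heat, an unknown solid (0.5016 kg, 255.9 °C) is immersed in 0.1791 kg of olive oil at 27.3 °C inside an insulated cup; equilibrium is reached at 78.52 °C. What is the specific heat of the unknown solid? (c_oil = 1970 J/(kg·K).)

Net heat exchanged in the isolated system is zero:
0.5016×c×(78.52 − 255.9) + 0.1791×1970×(78.52 − 27.3) = 0
-88.97 c = -18072
c = -18072/-88.97 ≈ 203.1 J/(kg·K)

c ≈ 203 J/(kg·K)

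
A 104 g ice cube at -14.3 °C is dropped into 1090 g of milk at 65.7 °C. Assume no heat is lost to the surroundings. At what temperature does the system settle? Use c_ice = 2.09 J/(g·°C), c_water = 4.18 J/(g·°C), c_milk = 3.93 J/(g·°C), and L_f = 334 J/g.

T_f ≈ 51.6 °C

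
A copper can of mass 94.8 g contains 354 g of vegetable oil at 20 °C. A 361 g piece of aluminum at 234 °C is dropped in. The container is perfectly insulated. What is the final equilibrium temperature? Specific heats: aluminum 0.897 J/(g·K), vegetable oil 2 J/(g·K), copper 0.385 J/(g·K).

Let T be the final temperature. ΣQ_i = 0:
361×0.897×(T − 234) + 354×2×(T − 20) + 94.8×0.385×(T − 20) = 0
1068.3 T = 90663
T = 90663 / 1068.3 = 84.9 °C

T_f ≈ 84.9 °C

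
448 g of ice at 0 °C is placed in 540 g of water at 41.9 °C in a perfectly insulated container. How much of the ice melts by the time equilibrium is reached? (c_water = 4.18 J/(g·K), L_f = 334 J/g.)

Water can give up m c ΔT = 540·4.18·41.9 = 94577 J before reaching 0 °C.
Melting all 448 g of ice would need 448·334 = 149632 J.
Since 94577 < 149632 J, not all the ice melts; equilibrium is at 0 °C.
Mass melted = 94577/334 ≈ 283.2 g.

m_melted ≈ 283 g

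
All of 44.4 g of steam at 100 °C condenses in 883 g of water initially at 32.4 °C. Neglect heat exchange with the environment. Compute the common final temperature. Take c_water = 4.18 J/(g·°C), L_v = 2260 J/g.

T_f ≈ 61.5 °C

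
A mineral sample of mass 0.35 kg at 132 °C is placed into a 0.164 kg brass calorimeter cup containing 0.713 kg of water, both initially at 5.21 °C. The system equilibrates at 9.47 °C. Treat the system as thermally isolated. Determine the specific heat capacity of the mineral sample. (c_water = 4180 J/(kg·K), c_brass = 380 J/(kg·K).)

Setting the total heat transfer to zero:
0.35×c×(9.47 − 132) + 0.713×4180×(9.47 − 5.21) + 0.164×380×(9.47 − 5.21) = 0
-42.89 c = -12962
c = -12962/-42.89 ≈ 302.2 J/(kg·K)

c ≈ 302 J/(kg·K)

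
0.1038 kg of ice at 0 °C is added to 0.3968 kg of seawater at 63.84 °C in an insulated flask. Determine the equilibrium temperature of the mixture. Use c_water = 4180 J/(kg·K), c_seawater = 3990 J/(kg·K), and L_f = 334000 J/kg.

Energy balance with sensible and latent terms:
melt ice: 0.1038·334000 = 34669
  warm the meltwater: 433.88 T
  seawater: 1583.2(T − 63.84)
2017.1 T = 101074 − 34669 = 66404
T ≈ 32.92 °C (positive, so assuming full melt was valid).

T_f ≈ 32.9 °C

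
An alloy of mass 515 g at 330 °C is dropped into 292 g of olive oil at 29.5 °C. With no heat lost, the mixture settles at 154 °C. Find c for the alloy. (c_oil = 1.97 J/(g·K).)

c ≈ 0.79 J/(g·K)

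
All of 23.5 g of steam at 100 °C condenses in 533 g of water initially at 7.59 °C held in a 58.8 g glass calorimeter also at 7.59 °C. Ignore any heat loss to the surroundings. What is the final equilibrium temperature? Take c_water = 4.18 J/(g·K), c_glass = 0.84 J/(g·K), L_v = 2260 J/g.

Energy balance with sensible and latent terms:
steam→water at 100 °C releases m L_v = 23.5×2260 = 53110
  condensate cools 100→T: 23.5×4.18×(T − 100) = 98.23(T − 100)
  water warms: 533×4.18×(T − 7.59) = 2227.9(T − 7.59)
  glass cup: 58.8×0.84×(T − 7.59) = 49.39(T − 7.59)
2375.6 T = 53110 + 9823 + 17285 = 80218
T ≈ 33.77 °C (< 100 °C, so full condensation is consistent).

T_f ≈ 33.8 °C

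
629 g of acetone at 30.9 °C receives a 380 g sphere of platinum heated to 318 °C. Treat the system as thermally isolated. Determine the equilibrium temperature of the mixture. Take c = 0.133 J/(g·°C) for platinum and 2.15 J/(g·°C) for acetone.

T_f ≈ 41.2 °C

Net heat exchanged in the isolated system is zero:
380*0.133*(T − 318) + 629*2.15*(T − 30.9) = 0
(50.54 + 1352.3) T = 50.54*318 + 1352.3*30.9
T = 57859 / 1402.9 = 41.2 °C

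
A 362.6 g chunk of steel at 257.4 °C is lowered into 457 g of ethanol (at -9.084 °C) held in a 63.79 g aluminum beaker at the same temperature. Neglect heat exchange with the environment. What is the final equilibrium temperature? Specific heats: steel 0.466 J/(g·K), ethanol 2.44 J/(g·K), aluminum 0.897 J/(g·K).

T_f is the heat-capacity-weighted average of the initial temperatures:
T_f = (168.97*257.4 + 1115.1*(-9.084) + 57.22*(-9.084)) / (168.97 + 1115.1 + 57.22)
    = 32844 / 1341.3 ≈ 24.49 °C

T_f ≈ 24.5 °C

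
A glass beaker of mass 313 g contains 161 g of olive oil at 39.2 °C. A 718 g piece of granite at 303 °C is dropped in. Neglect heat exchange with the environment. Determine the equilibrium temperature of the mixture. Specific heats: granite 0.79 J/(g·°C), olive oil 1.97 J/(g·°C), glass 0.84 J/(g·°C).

T_f is the heat-capacity-weighted average of the initial temperatures:
T_f = (567.22*303 + 317.17*39.2 + 262.92*39.2) / (567.22 + 317.17 + 262.92)
    = 194607 / 1147.3 ≈ 169.62 °C

T_f ≈ 169.6 °C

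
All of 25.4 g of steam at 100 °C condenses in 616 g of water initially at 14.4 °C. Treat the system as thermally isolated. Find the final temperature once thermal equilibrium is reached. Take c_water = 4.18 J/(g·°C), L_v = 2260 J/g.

Energy conservation, ΣQ = 0:
steam→water at 100 °C releases m L_v = 25.4×2260 = 57404; condensed water 100 °C→T: 106.17(T − 100); water warms: 616×4.18×(T − 14.4) = 2574.9(T − 14.4)
2681.1 T = 57404 + 10617 + 37078 = 105099
T ≈ 39.20 °C, under the boiling point, so the assumption holds.

T_f ≈ 39.2 °C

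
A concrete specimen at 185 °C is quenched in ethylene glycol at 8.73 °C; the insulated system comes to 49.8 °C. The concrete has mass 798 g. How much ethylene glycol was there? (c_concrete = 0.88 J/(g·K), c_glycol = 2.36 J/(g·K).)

Heat lost by the concrete = heat gained by the glycol:
798·0.88·(185 − 49.8) = m·2.36·(49.8 − 8.73)
96.93 m = 94943  ⇒  m ≈ 979.5 g

m ≈ 980 g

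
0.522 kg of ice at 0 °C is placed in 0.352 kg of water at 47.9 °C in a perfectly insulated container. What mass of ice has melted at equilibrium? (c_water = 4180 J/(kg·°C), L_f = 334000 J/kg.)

Cooling the water to 0 °C releases 0.352×4180×47.9 = 70478 J.
Melting all 0.522 kg of ice would need 0.522×334000 = 174348 J.
70478 J < 174348 J, so only part of the ice melts and the system sits at 0 °C.
m_melt = 70478 / L_f = 0.211 kg.

m_melted ≈ 0.211 kg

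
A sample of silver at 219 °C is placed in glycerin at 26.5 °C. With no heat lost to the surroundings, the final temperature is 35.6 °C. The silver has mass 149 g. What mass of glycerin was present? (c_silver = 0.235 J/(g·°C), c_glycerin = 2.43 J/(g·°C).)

m ≈ 290 g

Net heat exchanged in the isolated system is zero:
149×0.235×(35.6 − 219) + m×2.43×(35.6 − 26.5) = 0
22.11 m = 6421.8
m = 6421.8/22.11 ≈ 290.4 g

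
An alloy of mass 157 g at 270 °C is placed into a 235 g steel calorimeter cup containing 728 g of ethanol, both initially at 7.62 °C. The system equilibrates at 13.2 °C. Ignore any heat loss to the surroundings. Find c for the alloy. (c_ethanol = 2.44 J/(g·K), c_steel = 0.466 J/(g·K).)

Energy conservation, ΣQ = 0:
157×c×(13.2 − 270) + 728×2.44×(13.2 − 7.62) + 235×0.466×(13.2 − 7.62) = 0
-40318 c = -10523
c = -10523/-40318 ≈ 0.261 J/(g·K)

c ≈ 0.261 J/(g·K)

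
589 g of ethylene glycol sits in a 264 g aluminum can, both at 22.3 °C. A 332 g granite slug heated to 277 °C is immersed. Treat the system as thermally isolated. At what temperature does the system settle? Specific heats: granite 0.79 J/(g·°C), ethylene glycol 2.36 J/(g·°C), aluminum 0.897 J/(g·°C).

T_f ≈ 57.7 °C

Energy conservation, ΣQ = 0:
332*0.79*(T − 277) + 589*2.36*(T − 22.3) + 264*0.897*(T − 22.3) = 0
(262.28 + 1390 + 236.81) T = 262.28*277 + 1390*22.3 + 236.81*22.3
T = 108930/1889.1 ≈ 57.66 °C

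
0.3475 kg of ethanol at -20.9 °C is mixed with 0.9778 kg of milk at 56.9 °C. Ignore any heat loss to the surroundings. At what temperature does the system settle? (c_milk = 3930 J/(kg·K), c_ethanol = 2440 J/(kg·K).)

T_f ≈ 42.8 °C

Set heat shed by the hot body equal to heat absorbed by the cold body:
0.9778×3930×(56.9 − T) = 0.3475×2440×(T − (-20.9))
3842.8(56.9 − T) = 847.9(T − (-20.9))
4690.7 T = 200932  ⇒  T ≈ 42.84 °C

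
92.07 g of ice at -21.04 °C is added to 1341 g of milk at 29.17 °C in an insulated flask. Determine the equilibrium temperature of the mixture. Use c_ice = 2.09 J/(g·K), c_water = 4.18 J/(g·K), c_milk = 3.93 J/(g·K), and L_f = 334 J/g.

T_f ≈ 21.0 °C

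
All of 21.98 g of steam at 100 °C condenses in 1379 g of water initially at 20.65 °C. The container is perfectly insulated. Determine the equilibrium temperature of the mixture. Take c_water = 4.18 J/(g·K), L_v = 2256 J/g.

T_f ≈ 30.4 °C

Energy conservation, ΣQ = 0:
latent heat released on condensation: 21.98×2256 = 49587
  condensed water 100 °C→T: 91.88(T − 100)
  original water: 5764.2(T − 20.65)
5856.1 T = 49587 + 9187.6 + 119031 = 177806
T ≈ 30.36 °C (< 100 °C, so full condensation is consistent).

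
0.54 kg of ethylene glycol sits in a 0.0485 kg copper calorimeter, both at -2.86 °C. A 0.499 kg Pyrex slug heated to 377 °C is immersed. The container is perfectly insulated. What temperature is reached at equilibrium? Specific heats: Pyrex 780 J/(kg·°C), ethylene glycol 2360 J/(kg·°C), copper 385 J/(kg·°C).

T_f ≈ 85.0 °C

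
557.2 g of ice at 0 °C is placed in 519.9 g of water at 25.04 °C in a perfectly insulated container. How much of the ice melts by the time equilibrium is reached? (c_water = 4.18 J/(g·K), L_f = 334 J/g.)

m_melted ≈ 163 g

Cooling the water to 0 °C releases 519.9·4.18·25.04 = 54416 J.
To melt every bit of ice: 557.2·334 = 186105 J.
That's not enough to melt it all — equilibrium is at 0 °C with ice remaining.
Mass melted = 54416/334 ≈ 162.9 g.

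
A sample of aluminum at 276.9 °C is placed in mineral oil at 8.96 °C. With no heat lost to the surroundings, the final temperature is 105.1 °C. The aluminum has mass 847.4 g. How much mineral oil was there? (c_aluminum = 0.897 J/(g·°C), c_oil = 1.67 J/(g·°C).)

Net heat exchanged in the isolated system is zero:
847.4·0.897·(105.1 − 276.9) + m·1.67·(105.1 − 8.96) = 0
160.55 m = 130588
m = 130588/160.55 ≈ 813.4 g

m ≈ 813 g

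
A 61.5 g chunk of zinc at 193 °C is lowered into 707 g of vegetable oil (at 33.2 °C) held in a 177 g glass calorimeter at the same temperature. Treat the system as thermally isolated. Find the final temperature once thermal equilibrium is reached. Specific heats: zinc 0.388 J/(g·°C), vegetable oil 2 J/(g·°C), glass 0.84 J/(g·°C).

Conservation of energy gives ΣQ = 0:
61.5×0.388×(T − 193) + 707×2×(T − 33.2) + 177×0.84×(T − 33.2) = 0
23.86(T − 193) + 1414(T − 33.2) + 148.68(T − 33.2) = 0
1586.5 T = 56486
T ≈ 35.60 °C

T_f ≈ 35.6 °C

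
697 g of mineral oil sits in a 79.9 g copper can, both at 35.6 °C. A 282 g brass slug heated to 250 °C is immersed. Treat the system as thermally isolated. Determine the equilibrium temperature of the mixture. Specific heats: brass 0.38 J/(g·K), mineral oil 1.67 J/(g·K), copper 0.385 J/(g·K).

Energy conservation, ΣQ = 0:
282×0.38×(T − 250) + 697×1.67×(T − 35.6) + 79.9×0.385×(T − 35.6) = 0
107.16(T − 250) + 1164(T − 35.6) + 30.76(T − 35.6) = 0
(107.16 + 1164 + 30.76) T = 107.16×250 + 1164×35.6 + 30.76×35.6
T = 69323 / 1301.9 = 53.2 °C

T_f ≈ 53.2 °C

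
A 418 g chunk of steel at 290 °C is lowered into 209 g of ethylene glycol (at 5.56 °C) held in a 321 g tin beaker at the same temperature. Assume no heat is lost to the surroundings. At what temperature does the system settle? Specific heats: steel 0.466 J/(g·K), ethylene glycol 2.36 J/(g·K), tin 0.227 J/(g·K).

Taking heat into each body as positive, Σ m c ΔT = 0:
418×0.466×(T − 290) + 209×2.36×(T − 5.56) + 321×0.227×(T − 5.56) = 0
194.79(T − 290) + 493.24(T − 5.56) + 72.87(T − 5.56) = 0
760.89 T = 59636
T = 59636 / 760.89 = 78.4 °C

T_f ≈ 78.4 °C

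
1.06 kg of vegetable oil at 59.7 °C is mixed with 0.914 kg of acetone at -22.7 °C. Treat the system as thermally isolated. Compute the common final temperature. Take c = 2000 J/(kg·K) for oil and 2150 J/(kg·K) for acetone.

T_f ≈ 20.1 °C

|Q_oil| = |Q_acetone|:
1.06·2000·(59.7 − T) = 0.914·2150·(T − (-22.7))
2120(59.7 − T) = 1965.1(T − (-22.7))
4085.1 T = 81956  ⇒  T ≈ 20.06 °C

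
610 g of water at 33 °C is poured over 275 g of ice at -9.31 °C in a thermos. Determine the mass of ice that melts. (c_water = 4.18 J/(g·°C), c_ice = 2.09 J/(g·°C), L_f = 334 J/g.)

Heat available from the water dropping to 0 °C: 610×4.18×33 = 84143 J.
Of that, 275×2.09×9.31 = 5350.9 J goes to bring the ice to 0 °C, leaving 78792 J.
Fully melting the ice requires m_ice L_f = 275×334 = 91850 J.
78792 J < 91850 J, so only part of the ice melts and the system sits at 0 °C.
m_melted×334 = 78792  ⇒  m_melted ≈ 235.9 g.

m_melted ≈ 236 g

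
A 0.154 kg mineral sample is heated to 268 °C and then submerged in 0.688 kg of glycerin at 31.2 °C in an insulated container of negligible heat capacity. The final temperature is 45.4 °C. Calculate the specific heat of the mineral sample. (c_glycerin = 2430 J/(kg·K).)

c ≈ 693 J/(kg·K)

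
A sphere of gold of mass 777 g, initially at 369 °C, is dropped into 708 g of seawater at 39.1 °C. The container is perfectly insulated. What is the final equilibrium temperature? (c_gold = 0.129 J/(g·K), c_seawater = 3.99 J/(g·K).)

With ΣQ=0 the equilibrium temperature is the m·c-weighted mean:
T_f = (100.23×369 + 2824.9×39.1) / (100.23 + 2824.9)
    = 147440 / 2925.2 ≈ 50.40 °C

T_f ≈ 50.4 °C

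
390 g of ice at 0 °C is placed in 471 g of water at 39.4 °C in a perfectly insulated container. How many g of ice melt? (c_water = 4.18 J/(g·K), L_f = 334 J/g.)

m_melted ≈ 232 g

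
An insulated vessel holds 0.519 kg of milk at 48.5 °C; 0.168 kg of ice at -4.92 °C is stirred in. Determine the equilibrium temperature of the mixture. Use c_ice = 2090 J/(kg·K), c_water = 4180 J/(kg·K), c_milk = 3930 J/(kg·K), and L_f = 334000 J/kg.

Energy conservation, ΣQ = 0:
ice -4.92→0 °C: 0.168×2090×4.92 = 1727.5
  fusion: m_ice L_f = 0.168×334000 = 56112
  warm the meltwater: 702.24 T
  milk: 2039.7(T − 48.5)
2741.9 T = 98924 − 57840 = 41084
T ≈ 14.98 °C — above 0 °C, consistent with complete melting.

T_f ≈ 15.0 °C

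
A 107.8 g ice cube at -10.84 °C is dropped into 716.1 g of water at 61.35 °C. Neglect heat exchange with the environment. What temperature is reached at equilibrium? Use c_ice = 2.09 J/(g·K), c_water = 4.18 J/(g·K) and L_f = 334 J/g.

Setting the total heat transfer to zero:
warm ice to 0 °C: 107.8×2.09×(0 − (-10.84)) = 2442.3
  fusion: m_ice L_f = 107.8×334 = 36005
  warm the meltwater: 450.6 T
  water cools: 716.1×4.18×(T − 61.35) = 2993.3(T − 61.35)
3443.9 T = 183639 − 38447 = 145191
T ≈ 42.16 °C — above 0 °C, consistent with complete melting.

T_f ≈ 42.2 °C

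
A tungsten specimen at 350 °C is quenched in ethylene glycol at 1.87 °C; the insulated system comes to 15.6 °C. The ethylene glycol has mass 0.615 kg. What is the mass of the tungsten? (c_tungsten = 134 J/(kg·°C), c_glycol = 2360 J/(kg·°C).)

Taking heat into each body as positive, Σ m c ΔT = 0:
m×134×(15.6 − 350) + 0.615×2360×(15.6 − 1.87) = 0
-44810 m = -19928
m = -19928/-44810 ≈ 0.4447 kg

m ≈ 0.445 kg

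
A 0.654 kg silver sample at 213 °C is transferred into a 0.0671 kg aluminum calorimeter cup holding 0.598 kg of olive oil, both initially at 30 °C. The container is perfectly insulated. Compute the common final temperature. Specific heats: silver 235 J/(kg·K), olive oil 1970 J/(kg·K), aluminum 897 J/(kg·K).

Conservation of energy gives ΣQ = 0:
0.654×235×(T − 213) + 0.598×1970×(T − 30) + 0.0671×897×(T − 30) = 0
153.69(T − 213) + 1178.1(T − 30) + 60.19(T − 30) = 0
(153.69 + 1178.1 + 60.19) T = 153.69×213 + 1178.1×30 + 60.19×30
T = 69883 / 1391.9 = 50.2 °C

T_f ≈ 50.2 °C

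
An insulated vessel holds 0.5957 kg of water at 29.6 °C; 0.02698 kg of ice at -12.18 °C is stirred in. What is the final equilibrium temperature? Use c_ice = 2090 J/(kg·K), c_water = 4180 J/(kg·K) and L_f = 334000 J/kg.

T_f ≈ 24.6 °C

Taking heat into each body as positive, Σ m c ΔT = 0:
ice -12.18→0 °C: 0.02698×2090×12.18 = 686.81
  latent heat to melt: 0.02698×334000 = 9011.3
  warm the meltwater: 112.78 T
  water: 2490(T − 29.6)
2602.8 T = 73705 − 9698.1 = 64007
T ≈ 24.59 °C (positive, so assuming full melt was valid).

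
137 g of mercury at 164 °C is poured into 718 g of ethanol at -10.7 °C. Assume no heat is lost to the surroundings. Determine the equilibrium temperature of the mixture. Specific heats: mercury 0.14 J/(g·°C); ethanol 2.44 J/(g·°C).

Let T be the final temperature. ΣQ_i = 0:
137×0.14×(T − 164) + 718×2.44×(T − (-10.7)) = 0
19.18(T − 164) + 1751.9(T − (-10.7)) = 0
1771.1 T = -15600
T ≈ -8.81 °C

T_f ≈ -8.8 °C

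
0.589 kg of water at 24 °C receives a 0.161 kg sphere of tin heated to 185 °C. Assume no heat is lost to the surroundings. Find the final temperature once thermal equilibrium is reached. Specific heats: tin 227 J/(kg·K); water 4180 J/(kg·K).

T_f = Σ m_i c_i T_i / Σ m_i c_i:
T_f = (36.55×185 + 2462×24) / (36.55 + 2462)
    = 65850 / 2498.6 ≈ 26.35 °C

T_f ≈ 26.4 °C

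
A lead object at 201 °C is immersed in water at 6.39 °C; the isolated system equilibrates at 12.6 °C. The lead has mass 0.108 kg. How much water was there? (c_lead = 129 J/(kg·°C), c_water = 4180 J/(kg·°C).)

m ≈ 0.101 kg

Energy conservation, ΣQ = 0:
0.108·129·(12.6 − 201) + m·4180·(12.6 − 6.39) = 0
25958 m = 2624.8
m = 2624.8/25958 ≈ 0.1011 kg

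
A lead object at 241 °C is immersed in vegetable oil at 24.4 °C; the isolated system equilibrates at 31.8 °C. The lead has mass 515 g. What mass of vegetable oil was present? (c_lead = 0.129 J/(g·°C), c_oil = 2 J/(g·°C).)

m ≈ 939 g

Heat lost by the lead = heat gained by the oil:
515·0.129·(241 − 31.8) = m·2·(31.8 − 24.4)
14.8 m = 13898  ⇒  m ≈ 939.1 g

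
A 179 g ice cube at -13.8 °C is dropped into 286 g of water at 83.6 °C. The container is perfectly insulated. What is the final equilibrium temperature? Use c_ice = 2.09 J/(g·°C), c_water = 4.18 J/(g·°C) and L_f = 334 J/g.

Energy conservation, ΣQ = 0:
ice -13.8→0 °C: 179×2.09×13.8 = 5162.7; latent heat to melt: 179×334 = 59786; meltwater 0→T: 179×4.18×T = 748.22 T; water: 1195.5(T − 83.6)
1943.7 T = 99942 − 64949 = 34993
T ≈ 18.00 °C (positive, so assuming full melt was valid).

T_f ≈ 18.0 °C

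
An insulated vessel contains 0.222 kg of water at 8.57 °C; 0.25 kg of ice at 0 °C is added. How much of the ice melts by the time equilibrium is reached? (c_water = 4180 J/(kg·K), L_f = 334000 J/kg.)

m_melted ≈ 0.0238 kg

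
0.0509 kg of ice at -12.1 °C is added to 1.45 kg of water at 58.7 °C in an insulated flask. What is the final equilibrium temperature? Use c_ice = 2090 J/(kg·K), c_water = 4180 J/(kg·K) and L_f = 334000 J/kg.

Energy conservation, ΣQ = 0:
warm ice to 0 °C: 0.0509×2090×(0 − (-12.1)) = 1287.2
  latent heat to melt: 0.0509×334000 = 17001
  warm the meltwater: 212.76 T
  water cools: 1.45×4180×(T − 58.7) = 6061(T − 58.7)
6273.8 T = 355781 − 18288 = 337493
T ≈ 53.79 °C — above 0 °C, consistent with complete melting.

T_f ≈ 53.8 °C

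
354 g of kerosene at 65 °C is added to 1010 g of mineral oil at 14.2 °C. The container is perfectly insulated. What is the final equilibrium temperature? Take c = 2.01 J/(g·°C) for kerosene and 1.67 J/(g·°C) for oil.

T_f is the heat-capacity-weighted average of the initial temperatures:
T_f = (711.54·65 + 1686.7·14.2) / (711.54 + 1686.7)
    = 70201 / 2398.2 ≈ 29.27 °C

T_f ≈ 29.3 °C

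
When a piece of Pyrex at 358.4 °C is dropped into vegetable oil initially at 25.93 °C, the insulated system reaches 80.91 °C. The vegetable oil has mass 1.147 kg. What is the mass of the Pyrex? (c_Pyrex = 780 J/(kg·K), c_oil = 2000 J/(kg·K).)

Let T be the final temperature. ΣQ_i = 0:
m·780·(80.91 − 358.4) + 1.147·2000·(80.91 − 25.93) = 0
-216442 m = -126124
m = -126124/-216442 ≈ 0.5827 kg

m ≈ 0.583 kg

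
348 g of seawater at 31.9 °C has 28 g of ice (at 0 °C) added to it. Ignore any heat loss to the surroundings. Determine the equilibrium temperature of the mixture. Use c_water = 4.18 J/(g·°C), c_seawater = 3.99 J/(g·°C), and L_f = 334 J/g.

T_f ≈ 23.2 °C

Energy balance with sensible and latent terms:
fusion: m_ice L_f = 28×334 = 9352
  warm the meltwater: 117.04 T
  seawater: 1388.5(T − 31.9)
1505.6 T = 44294 − 9352 = 34942
T ≈ 23.21 °C. Since T > 0 °C, the all-ice-melts assumption holds.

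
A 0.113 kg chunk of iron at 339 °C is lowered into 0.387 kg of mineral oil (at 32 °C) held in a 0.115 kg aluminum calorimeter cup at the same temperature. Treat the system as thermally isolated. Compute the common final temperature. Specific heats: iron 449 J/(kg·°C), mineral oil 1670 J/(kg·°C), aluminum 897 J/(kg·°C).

T_f ≈ 51.5 °C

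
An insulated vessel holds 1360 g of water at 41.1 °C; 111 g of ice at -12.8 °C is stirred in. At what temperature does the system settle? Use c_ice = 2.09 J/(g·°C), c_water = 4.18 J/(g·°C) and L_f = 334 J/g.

T_f ≈ 31.5 °C

Energy balance with sensible and latent terms:
warm ice to 0 °C: 111·2.09·(0 − (-12.8)) = 2969.5
  latent heat to melt: 111·334 = 37074
  warm the meltwater: 463.98 T
  water: 5684.8(T − 41.1)
6148.8 T = 233645 − 40043 = 193602
T ≈ 31.49 °C. Since T > 0 °C, the all-ice-melts assumption holds.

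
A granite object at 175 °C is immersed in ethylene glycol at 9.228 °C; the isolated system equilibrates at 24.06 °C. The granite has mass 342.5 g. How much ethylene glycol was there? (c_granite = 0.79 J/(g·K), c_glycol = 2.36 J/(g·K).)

Setting the total heat transfer to zero:
342.5×0.79×(24.06 − 175) + m×2.36×(24.06 − 9.228) = 0
35 m = 40841
m = 40841/35 ≈ 1167 g

m ≈ 1170 g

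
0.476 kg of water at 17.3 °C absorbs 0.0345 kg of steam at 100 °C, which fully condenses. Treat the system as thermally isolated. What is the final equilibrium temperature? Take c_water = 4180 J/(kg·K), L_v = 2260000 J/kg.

T_f ≈ 59.4 °C

Net heat exchanged in the isolated system is zero:
latent heat released on condensation: 0.0345×2260000 = 77970; condensed water 100 °C→T: 144.21(T − 100); water warms: 0.476×4180×(T − 17.3) = 1989.7(T − 17.3)
2133.9 T = 77970 + 14421 + 34421 = 126812
T ≈ 59.43 °C (< 100 °C, so full condensation is consistent).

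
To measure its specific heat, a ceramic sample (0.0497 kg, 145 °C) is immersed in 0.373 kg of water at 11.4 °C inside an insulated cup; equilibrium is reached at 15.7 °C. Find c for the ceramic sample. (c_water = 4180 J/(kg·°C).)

c ≈ 1040 J/(kg·°C)

Let T be the final temperature. ΣQ_i = 0:
0.0497·c·(15.7 − 145) + 0.373·4180·(15.7 − 11.4) = 0
-6.426 c = -6704.3
c = -6704.3/-6.426 ≈ 1043 J/(kg·°C)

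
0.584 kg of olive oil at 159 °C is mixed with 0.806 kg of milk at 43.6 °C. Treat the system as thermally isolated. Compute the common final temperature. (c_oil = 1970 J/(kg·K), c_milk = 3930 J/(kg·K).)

T_f ≈ 74.3 °C

Set heat shed by the hot body equal to heat absorbed by the cold body:
0.584*1970*(159 − T) = 0.806*3930*(T − 43.6)
1150.5(159 − T) = 3167.6(T − 43.6)
4318.1 T = 321033  ⇒  T ≈ 74.35 °C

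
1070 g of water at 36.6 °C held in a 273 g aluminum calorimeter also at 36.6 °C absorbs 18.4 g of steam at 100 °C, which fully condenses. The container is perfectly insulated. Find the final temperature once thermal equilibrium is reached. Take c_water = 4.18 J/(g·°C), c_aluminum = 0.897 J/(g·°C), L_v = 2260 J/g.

Sum of m c ΔT and latent-heat terms is zero:
steam→water at 100 °C releases m L_v = 18.4·2260 = 41584
  condensed water 100 °C→T: 76.91(T − 100)
  water warms: 1070·4.18·(T − 36.6) = 4472.6(T − 36.6)
  aluminum cup: 273·0.897·(T − 36.6) = 244.88(T − 36.6)
4794.4 T = 41584 + 7691.2 + 172660 = 221935
T ≈ 46.29 °C, under the boiling point, so the assumption holds.

T_f ≈ 46.3 °C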